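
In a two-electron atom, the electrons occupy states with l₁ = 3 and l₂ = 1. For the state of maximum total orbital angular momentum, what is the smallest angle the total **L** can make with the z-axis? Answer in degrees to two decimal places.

The total orbital quantum number L ranges from |l₁ − l₂| to l₁ + l₂ in integer steps.
L ∈ {2, 3, 4}.
The maximum is L = 4, with |L_tot| = ℏ√(4·5) = 2√5 ℏ.
The minimum angle with z is arccos(4/√20) ≈ 26.57°.

θ_min ≈ 26.57°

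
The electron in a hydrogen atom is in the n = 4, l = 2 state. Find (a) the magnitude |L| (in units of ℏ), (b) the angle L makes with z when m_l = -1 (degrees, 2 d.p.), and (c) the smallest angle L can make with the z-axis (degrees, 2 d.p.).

|L| = √6 ℏ ≈ 2.449ℏ; θ(m_l=-1) ≈ 114.09°; θ_min ≈ 35.26°

|L| = ℏ√(2·3) = √6 ℏ ≈ 2.449ℏ.
For m_l = -1: cos θ = -1/√6, θ ≈ 114.09°.
cos θ_min = 2/√6, so θ_min ≈ 35.26°.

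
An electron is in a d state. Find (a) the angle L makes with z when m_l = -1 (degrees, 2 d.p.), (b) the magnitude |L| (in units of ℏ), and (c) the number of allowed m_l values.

θ(m_l=-1) ≈ 114.09°; |L| = √6 ℏ ≈ 2.449ℏ; 5 values

For a d orbital, l = 2.
For m_l = -1: cos θ = -1/√6, θ ≈ 114.09°.
|L| = ℏ√(2·3) = √6 ℏ ≈ 2.449ℏ.
There are 2l+1 = 5 values of m_l.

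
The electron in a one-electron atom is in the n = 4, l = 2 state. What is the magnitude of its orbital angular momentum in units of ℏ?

|L| = ℏ√(l(l+1)) = ℏ√(2·3) = √6 ℏ

|L| = √6 ℏ ≈ 2.449ℏ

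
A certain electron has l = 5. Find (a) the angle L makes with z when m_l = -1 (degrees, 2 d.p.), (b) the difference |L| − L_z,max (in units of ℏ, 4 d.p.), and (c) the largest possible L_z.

For m_l = -1: cos θ = -1/√30, θ ≈ 100.52°.
|L| − L_z,max = (√30 − 5)ℏ ≈ 0.4772ℏ.
L_z,max = lℏ = 5ℏ.

θ(m_l=-1) ≈ 100.52°; |L|−L_z,max ≈ 0.4772ℏ; L_z,max = 5ℏ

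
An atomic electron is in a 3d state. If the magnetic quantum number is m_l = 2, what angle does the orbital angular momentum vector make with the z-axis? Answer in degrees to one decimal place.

θ ≈ 35.3°

The 3d subshell has l = 2.
|L| = √(l(l+1)) ℏ = √6 ℏ.
L_z = m_l ℏ = 2ℏ.
cos θ = L_z/|L| = 2/√6, so θ ≈ 35.3°.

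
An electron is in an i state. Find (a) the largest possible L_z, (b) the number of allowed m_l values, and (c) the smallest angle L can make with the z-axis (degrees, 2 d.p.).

The letter i corresponds to l = 6.
L_z,max = lℏ = 6ℏ.
There are 2l+1 = 13 values of m_l.
cos θ_min = 6/√42, so θ_min ≈ 22.21°.

L_z,max = 6ℏ; 13 values; θ_min ≈ 22.21°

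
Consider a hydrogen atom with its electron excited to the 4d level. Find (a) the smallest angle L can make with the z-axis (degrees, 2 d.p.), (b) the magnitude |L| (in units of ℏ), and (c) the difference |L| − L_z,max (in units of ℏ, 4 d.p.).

θ_min ≈ 35.26°; |L| = √6 ℏ ≈ 2.449ℏ; |L|−L_z,max ≈ 0.4495ℏ

The 4d level has l = 2.
cos θ_min = 2/√6, so θ_min ≈ 35.26°.
|L| = ℏ√(2·3) = √6 ℏ ≈ 2.449ℏ.
|L| − L_z,max = (√6 − 2)ℏ ≈ 0.4495ℏ.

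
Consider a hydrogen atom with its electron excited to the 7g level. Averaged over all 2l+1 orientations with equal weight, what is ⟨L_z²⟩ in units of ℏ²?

⟨L_z²⟩ = 6.667 ℏ²

The 7g level has l = 4.
The allowed m_l values are -4, -3, -2, -1, 0, 1, 2, 3, 4.
⟨L_z²⟩ = ℏ²·l(l+1)/3 = 6.667ℏ².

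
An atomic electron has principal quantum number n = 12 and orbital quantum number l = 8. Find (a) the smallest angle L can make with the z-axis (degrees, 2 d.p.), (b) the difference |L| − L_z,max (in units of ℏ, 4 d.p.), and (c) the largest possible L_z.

cos θ_min = 8/√72, so θ_min ≈ 19.47°.
|L| − L_z,max = (6√2 − 8)ℏ ≈ 0.4853ℏ.
L_z,max = lℏ = 8ℏ.

θ_min ≈ 19.47°; |L|−L_z,max ≈ 0.4853ℏ; L_z,max = 8ℏ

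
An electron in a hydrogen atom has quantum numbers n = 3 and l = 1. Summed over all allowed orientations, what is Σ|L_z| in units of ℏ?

The allowed m_l values are -1, 0, 1.
Σ|m_l| = 2(1+2+…+1) = 2.

Σ|L_z| = 2 ℏ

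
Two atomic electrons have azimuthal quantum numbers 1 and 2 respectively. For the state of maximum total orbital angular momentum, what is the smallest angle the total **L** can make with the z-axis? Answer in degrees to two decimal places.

By the triangle rule, |l₁ − l₂| ≤ L ≤ l₁ + l₂.
So L can be 1, 2, 3.
The maximum is L = 3, with |L_tot| = ℏ√(3·4) = 2√3 ℏ.
The minimum angle with z is arccos(3/√12) ≈ 30.00°.

θ_min ≈ 30.00°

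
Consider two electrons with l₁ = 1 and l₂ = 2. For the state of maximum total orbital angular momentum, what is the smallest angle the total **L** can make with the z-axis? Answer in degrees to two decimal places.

Angular momentum addition gives L = |l₁ − l₂|, …, l₁ + l₂.
L ∈ {1, 2, 3}.
The maximum is L = 3, with |L_tot| = ℏ√(3·4) = 2√3 ℏ.
The minimum angle with z is arccos(3/√12) ≈ 30.00°.

θ_min ≈ 30.00°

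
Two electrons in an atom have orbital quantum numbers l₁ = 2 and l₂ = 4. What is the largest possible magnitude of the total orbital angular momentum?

By the triangle rule, |l₁ − l₂| ≤ L ≤ l₁ + l₂.
L ∈ {2, 3, 4, 5, 6}.
The largest magnitude corresponds to L = 6: |L_tot| = ℏ√(6·7) = √42 ℏ.

|L_tot|_max = √42 ℏ ≈ 6.481ℏ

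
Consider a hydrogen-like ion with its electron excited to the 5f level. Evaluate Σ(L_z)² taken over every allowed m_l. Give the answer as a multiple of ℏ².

Σ(L_z)² = 28 ℏ²

The 5f level has l = 3.
m_l ∈ {-3, -2, -1, 0, 1, 2, 3}.
Σ m_l² = 2·(1 + 4 + 9) = 28.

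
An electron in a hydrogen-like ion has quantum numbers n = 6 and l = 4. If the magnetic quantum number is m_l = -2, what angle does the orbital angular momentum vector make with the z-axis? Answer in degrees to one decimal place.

|L|² = l(l+1)ℏ² = 20ℏ², so |L| = 2√5 ℏ.
L_z = m_l ℏ = −2ℏ.
cos θ = L_z/|L| = -2/√20, so θ ≈ 116.6°.

θ ≈ 116.6°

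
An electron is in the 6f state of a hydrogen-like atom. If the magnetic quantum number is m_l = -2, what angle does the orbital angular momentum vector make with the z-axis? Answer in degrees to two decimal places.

6f means n = 6, l = 3.
|L| = √(l(l+1)) ℏ = 2√3 ℏ.
L_z = m_l ℏ = −2ℏ.
cos θ = L_z/|L| = -2/√12, so θ ≈ 125.26°.

θ ≈ 125.26°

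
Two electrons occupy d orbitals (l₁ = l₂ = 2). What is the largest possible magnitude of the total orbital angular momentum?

L runs from |2 − 2| = 0 to 2 + 2 = 4.
So L can be 0, 1, 2, 3, 4.
The largest magnitude corresponds to L = 4: |L_tot| = ℏ√(4·5) = 2√5 ℏ.

|L_tot|_max = 2√5 ℏ ≈ 4.472ℏ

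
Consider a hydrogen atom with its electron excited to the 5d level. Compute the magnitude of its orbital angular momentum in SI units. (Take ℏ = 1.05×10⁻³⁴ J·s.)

The 5d level has l = 2.
|L| = ℏ√(l(l+1)) = ℏ√(2·3) = √6 ℏ
Numerically, |L| = 2.449 × (1.05×10⁻³⁴ J·s) = 2.57×10⁻³⁴ J·s.

|L| = 2.57×10⁻³⁴ J·s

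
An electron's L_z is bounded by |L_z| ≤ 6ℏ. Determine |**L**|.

|L| = √42 ℏ ≈ 6.481ℏ

L_z,max = lℏ, so l = 6.
Then |L| = ℏ√(6·7) = √42 ℏ.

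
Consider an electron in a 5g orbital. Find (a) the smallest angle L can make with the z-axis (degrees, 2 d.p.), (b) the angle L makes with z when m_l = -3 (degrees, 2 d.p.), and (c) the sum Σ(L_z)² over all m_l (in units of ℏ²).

θ_min ≈ 26.57°; θ(m_l=-3) ≈ 132.13°; Σ(L_z)² = 60 ℏ²

For 5g, l = 4.
cos θ_min = 4/√20, so θ_min ≈ 26.57°.
For m_l = -3: cos θ = -3/√20, θ ≈ 132.13°.
Σ m_l² = 60, so Σ(L_z)² = 60 ℏ².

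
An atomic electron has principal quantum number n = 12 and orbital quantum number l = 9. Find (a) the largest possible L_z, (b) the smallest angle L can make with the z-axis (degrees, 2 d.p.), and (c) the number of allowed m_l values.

L_z,max = 9ℏ; θ_min ≈ 18.43°; 19 values

L_z,max = lℏ = 9ℏ.
cos θ_min = 9/√90, so θ_min ≈ 18.43°.
There are 2l+1 = 19 values of m_l.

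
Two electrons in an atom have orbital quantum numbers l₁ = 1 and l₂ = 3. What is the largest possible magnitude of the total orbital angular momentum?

L runs from |1 − 3| = 2 to 1 + 3 = 4.
So L can be 2, 3, 4.
The largest magnitude corresponds to L = 4: |L_tot| = ℏ√(4·5) = 2√5 ℏ.

|L_tot|_max = 2√5 ℏ ≈ 4.472ℏ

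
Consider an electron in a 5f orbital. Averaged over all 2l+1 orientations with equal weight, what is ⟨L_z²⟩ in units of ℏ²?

5f means n = 5, l = 3.
m_l ∈ {-3, -2, -1, 0, 1, 2, 3}.
Average of L_z² over 7 states: 28/7 ℏ² = 4 ℏ².

⟨L_z²⟩ = 4 ℏ²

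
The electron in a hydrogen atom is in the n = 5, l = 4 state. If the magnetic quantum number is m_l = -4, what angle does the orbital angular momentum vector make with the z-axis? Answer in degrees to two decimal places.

θ ≈ 153.43°

|L| = ℏ√(l(l+1)) = 2√5 ℏ.
L_z = m_l ℏ = −4ℏ.
cos θ = L_z/|L| = -4/√20, so θ ≈ 153.43°.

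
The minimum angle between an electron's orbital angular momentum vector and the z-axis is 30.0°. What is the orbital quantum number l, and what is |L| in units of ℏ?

cos²θ_min = l/(l+1) = 0.7500.
Solving: l = 3.
Then |L| = ℏ√(3·4) = 2√3 ℏ.

l = 3, |L| = 2√3 ℏ ≈ 3.464ℏ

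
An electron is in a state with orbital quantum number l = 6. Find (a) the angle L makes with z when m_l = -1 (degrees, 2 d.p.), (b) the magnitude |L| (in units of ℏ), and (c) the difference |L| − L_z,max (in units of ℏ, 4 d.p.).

For m_l = -1: cos θ = -1/√42, θ ≈ 98.88°.
|L| = ℏ√(6·7) = √42 ℏ ≈ 6.481ℏ.
|L| − L_z,max = (√42 − 6)ℏ ≈ 0.4807ℏ.

θ(m_l=-1) ≈ 98.88°; |L| = √42 ℏ ≈ 6.481ℏ; |L|−L_z,max ≈ 0.4807ℏ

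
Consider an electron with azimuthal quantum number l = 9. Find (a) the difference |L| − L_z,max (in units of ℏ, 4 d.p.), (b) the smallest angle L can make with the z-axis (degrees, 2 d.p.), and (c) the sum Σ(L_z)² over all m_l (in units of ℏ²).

|L| − L_z,max = (3√10 − 9)ℏ ≈ 0.4868ℏ.
cos θ_min = 9/√90, so θ_min ≈ 18.43°.
Σ m_l² = 570, so Σ(L_z)² = 570 ℏ².

|L|−L_z,max ≈ 0.4868ℏ; θ_min ≈ 18.43°; Σ(L_z)² = 570 ℏ²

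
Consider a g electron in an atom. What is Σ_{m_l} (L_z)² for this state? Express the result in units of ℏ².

The letter g corresponds to l = 4.
m_l runs from −4 to 4, i.e. {-4, -3, -2, -1, 0, 1, 2, 3, 4}.
Summing m² from −4 to 4: Σ m_l² = 60.

Σ(L_z)² = 60 ℏ²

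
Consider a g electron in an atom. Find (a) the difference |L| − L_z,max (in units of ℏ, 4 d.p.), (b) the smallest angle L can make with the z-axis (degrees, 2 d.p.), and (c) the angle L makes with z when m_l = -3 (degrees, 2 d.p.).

|L|−L_z,max ≈ 0.4721ℏ; θ_min ≈ 26.57°; θ(m_l=-3) ≈ 132.13°

The letter g corresponds to l = 4.
|L| − L_z,max = (2√5 − 4)ℏ ≈ 0.4721ℏ.
cos θ_min = 4/√20, so θ_min ≈ 26.57°.
For m_l = -3: cos θ = -3/√20, θ ≈ 132.13°.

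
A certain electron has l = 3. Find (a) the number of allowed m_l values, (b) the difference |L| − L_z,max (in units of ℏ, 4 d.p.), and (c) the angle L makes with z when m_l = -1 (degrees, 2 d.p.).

7 values; |L|−L_z,max ≈ 0.4641ℏ; θ(m_l=-1) ≈ 106.78°

There are 2l+1 = 7 values of m_l.
|L| − L_z,max = (2√3 − 3)ℏ ≈ 0.4641ℏ.
For m_l = -1: cos θ = -1/√12, θ ≈ 106.78°.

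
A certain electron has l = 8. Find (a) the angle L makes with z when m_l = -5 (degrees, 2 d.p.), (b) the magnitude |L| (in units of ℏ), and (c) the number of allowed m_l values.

For m_l = -5: cos θ = -5/√72, θ ≈ 126.10°.
|L| = ℏ√(8·9) = 6√2 ℏ ≈ 8.485ℏ.
There are 2l+1 = 17 values of m_l.

θ(m_l=-5) ≈ 126.10°; |L| = 6√2 ℏ ≈ 8.485ℏ; 17 values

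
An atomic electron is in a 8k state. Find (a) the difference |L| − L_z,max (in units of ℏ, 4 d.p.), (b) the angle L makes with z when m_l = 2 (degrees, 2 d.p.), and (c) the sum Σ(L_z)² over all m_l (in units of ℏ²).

|L|−L_z,max ≈ 0.4833ℏ; θ(m_l=2) ≈ 74.50°; Σ(L_z)² = 280 ℏ²

The 8k subshell has l = 7.
|L| − L_z,max = (2√14 − 7)ℏ ≈ 0.4833ℏ.
For m_l = 2: cos θ = 2/√56, θ ≈ 74.50°.
Σ m_l² = 280, so Σ(L_z)² = 280 ℏ².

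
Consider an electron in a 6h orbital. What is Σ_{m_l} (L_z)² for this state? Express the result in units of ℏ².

Σ(L_z)² = 110 ℏ²

6h means n = 6, l = 5.
m_l runs from −5 to 5, i.e. {-5, -4, -3, -2, -1, 0, 1, 2, 3, 4, 5}.
Σ m_l² = 2·(1 + 4 + 9 + 16 + 25) = 110.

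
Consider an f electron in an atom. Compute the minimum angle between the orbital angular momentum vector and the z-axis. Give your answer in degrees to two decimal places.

θ_min ≈ 30.00°

For an f orbital, l = 3.
|L|² = l(l+1)ℏ² = 12ℏ², so |L| = 2√3 ℏ.
The smallest angle corresponds to the largest L_z, i.e. m_l = l = 3, giving L_z = 3ℏ.
cos θ_min = 3/√12, so θ_min ≈ 30.00°.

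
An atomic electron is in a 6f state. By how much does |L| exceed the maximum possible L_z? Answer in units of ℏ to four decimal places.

6f means n = 6, l = 3.
|L| = 2√3 ℏ ≈ 3.4641ℏ, while L_z,max = lℏ = 3ℏ.
The difference is (2√3 − 3)ℏ ≈ 0.4641ℏ.

|L| − L_z,max ≈ 0.4641ℏ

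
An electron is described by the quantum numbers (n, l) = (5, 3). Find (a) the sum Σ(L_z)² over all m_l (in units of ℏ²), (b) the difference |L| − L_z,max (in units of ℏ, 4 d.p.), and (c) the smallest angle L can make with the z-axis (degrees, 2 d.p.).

Σ m_l² = 28, so Σ(L_z)² = 28 ℏ².
|L| − L_z,max = (2√3 − 3)ℏ ≈ 0.4641ℏ.
cos θ_min = 3/√12, so θ_min ≈ 30.00°.

Σ(L_z)² = 28 ℏ²; |L|−L_z,max ≈ 0.4641ℏ; θ_min ≈ 30.00°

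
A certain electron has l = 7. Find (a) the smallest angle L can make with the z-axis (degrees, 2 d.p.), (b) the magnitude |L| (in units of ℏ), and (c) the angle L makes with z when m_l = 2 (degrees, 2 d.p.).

θ_min ≈ 20.70°; |L| = 2√14 ℏ ≈ 7.483ℏ; θ(m_l=2) ≈ 74.50°

cos θ_min = 7/√56, so θ_min ≈ 20.70°.
|L| = ℏ√(7·8) = 2√14 ℏ ≈ 7.483ℏ.
For m_l = 2: cos θ = 2/√56, θ ≈ 74.50°.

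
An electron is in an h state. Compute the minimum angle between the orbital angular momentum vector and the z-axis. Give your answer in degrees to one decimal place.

θ_min ≈ 24.1°

H corresponds to l = 5.
|L|² = l(l+1)ℏ² = 30ℏ², so |L| = √30 ℏ.
The smallest angle corresponds to the largest L_z, i.e. m_l = l = 5, giving L_z = 5ℏ.
cos θ_min = 5/√30, so θ_min ≈ 24.1°.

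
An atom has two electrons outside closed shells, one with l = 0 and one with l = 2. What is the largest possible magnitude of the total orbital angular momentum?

By the triangle rule, |l₁ − l₂| ≤ L ≤ l₁ + l₂.
Allowed values: L = 2.
The largest magnitude corresponds to L = 2: |L_tot| = ℏ√(2·3) = √6 ℏ.

|L_tot|_max = √6 ℏ ≈ 2.449ℏ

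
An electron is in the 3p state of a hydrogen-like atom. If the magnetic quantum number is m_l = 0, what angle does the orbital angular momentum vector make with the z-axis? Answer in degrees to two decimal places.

θ ≈ 90.00°

The 3p subshell has l = 1.
|L|² = l(l+1)ℏ² = 2ℏ², so |L| = √2 ℏ.
L_z = m_l ℏ = 0ℏ.
cos θ = L_z/|L| = 0/√2, so θ ≈ 90.00°.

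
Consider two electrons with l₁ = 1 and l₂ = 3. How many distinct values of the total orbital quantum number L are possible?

The total orbital quantum number L ranges from |l₁ − l₂| to l₁ + l₂ in integer steps.
So L can be 2, 3, 4.
That is 3 values.

3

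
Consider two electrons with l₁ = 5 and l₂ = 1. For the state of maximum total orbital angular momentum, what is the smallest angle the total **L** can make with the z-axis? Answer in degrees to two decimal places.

θ_min ≈ 22.21°

The total orbital quantum number L ranges from |l₁ − l₂| to l₁ + l₂ in integer steps.
L ∈ {4, 5, 6}.
The maximum is L = 6, with |L_tot| = ℏ√(6·7) = √42 ℏ.
The minimum angle with z is arccos(6/√42) ≈ 22.21°.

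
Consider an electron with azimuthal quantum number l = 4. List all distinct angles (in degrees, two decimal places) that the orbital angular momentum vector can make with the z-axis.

|L| = √(l(l+1)) ℏ = 2√5 ℏ.
cos θ = m_l/√20 for each m_l ∈ {-4, -3, -2, -1, 0, 1, 2, 3, 4}.

θ ∈ {26.57°, 47.87°, 63.43°, 77.08°, 90.00°, 102.92°, 116.57°, 132.13°, 153.43°}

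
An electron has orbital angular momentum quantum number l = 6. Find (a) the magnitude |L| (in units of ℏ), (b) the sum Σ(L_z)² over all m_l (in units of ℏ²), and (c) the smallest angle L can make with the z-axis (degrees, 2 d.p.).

|L| = √42 ℏ ≈ 6.481ℏ; Σ(L_z)² = 182 ℏ²; θ_min ≈ 22.21°

|L| = ℏ√(6·7) = √42 ℏ ≈ 6.481ℏ.
Σ m_l² = 182, so Σ(L_z)² = 182 ℏ².
cos θ_min = 6/√42, so θ_min ≈ 22.21°.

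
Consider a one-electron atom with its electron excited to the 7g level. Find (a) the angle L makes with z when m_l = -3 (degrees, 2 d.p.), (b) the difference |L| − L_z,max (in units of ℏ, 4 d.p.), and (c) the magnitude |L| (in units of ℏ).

θ(m_l=-3) ≈ 132.13°; |L|−L_z,max ≈ 0.4721ℏ; |L| = 2√5 ℏ ≈ 4.472ℏ

The 7g level has l = 4.
For m_l = -3: cos θ = -3/√20, θ ≈ 132.13°.
|L| − L_z,max = (2√5 − 4)ℏ ≈ 0.4721ℏ.
|L| = ℏ√(4·5) = 2√5 ℏ ≈ 4.472ℏ.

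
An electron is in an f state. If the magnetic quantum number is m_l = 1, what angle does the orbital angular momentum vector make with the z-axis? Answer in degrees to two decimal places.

For an f orbital, l = 3.
|L|² = l(l+1)ℏ² = 12ℏ², so |L| = 2√3 ℏ.
L_z = m_l ℏ = 1ℏ.
cos θ = L_z/|L| = 1/√12, so θ ≈ 73.22°.

θ ≈ 73.22°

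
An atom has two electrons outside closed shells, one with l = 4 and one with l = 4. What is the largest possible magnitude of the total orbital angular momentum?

Angular momentum addition gives L = |l₁ − l₂|, …, l₁ + l₂.
So L can be 0, 1, 2, 3, 4, 5, 6, 7, 8.
The largest magnitude corresponds to L = 8: |L_tot| = ℏ√(8·9) = 6√2 ℏ.

|L_tot|_max = 6√2 ℏ ≈ 8.485ℏ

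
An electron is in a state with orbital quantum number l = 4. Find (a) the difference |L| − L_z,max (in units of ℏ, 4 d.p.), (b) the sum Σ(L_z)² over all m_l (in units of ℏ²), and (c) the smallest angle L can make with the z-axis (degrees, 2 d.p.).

|L| − L_z,max = (2√5 − 4)ℏ ≈ 0.4721ℏ.
Σ m_l² = 60, so Σ(L_z)² = 60 ℏ².
cos θ_min = 4/√20, so θ_min ≈ 26.57°.

|L|−L_z,max ≈ 0.4721ℏ; Σ(L_z)² = 60 ℏ²; θ_min ≈ 26.57°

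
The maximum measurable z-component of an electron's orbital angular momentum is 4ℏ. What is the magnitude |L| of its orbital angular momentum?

Since max m_l = l, l = 4.
Then |L| = ℏ√(4·5) = 2√5 ℏ.

|L| = 2√5 ℏ ≈ 4.472ℏ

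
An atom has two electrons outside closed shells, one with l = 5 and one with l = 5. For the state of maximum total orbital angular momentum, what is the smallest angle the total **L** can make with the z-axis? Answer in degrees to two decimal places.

By the triangle rule, |l₁ − l₂| ≤ L ≤ l₁ + l₂.
L ∈ {0, 1, 2, 3, 4, 5, 6, 7, 8, 9, 10}.
The maximum is L = 10, with |L_tot| = ℏ√(10·11) = √110 ℏ.
The minimum angle with z is arccos(10/√110) ≈ 17.55°.

θ_min ≈ 17.55°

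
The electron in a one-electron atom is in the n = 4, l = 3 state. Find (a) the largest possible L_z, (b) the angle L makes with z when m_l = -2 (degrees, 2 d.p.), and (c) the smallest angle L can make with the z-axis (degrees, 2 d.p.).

L_z,max = 3ℏ; θ(m_l=-2) ≈ 125.26°; θ_min ≈ 30.00°

L_z,max = lℏ = 3ℏ.
For m_l = -2: cos θ = -2/√12, θ ≈ 125.26°.
cos θ_min = 3/√12, so θ_min ≈ 30.00°.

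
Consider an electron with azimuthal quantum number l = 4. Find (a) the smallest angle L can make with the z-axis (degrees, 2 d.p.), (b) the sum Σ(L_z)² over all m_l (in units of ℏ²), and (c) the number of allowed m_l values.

cos θ_min = 4/√20, so θ_min ≈ 26.57°.
Σ m_l² = 60, so Σ(L_z)² = 60 ℏ².
There are 2l+1 = 9 values of m_l.

θ_min ≈ 26.57°; Σ(L_z)² = 60 ℏ²; 9 values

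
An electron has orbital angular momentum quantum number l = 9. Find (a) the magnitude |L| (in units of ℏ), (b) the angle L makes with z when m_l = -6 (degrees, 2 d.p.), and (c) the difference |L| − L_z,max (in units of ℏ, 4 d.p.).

|L| = 3√10 ℏ ≈ 9.487ℏ; θ(m_l=-6) ≈ 129.23°; |L|−L_z,max ≈ 0.4868ℏ

|L| = ℏ√(9·10) = 3√10 ℏ ≈ 9.487ℏ.
For m_l = -6: cos θ = -6/√90, θ ≈ 129.23°.
|L| − L_z,max = (3√10 − 9)ℏ ≈ 0.4868ℏ.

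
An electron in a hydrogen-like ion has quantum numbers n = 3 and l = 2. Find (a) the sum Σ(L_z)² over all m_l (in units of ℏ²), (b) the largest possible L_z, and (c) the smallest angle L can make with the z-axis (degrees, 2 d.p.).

Σ(L_z)² = 10 ℏ²; L_z,max = 2ℏ; θ_min ≈ 35.26°

Σ m_l² = 10, so Σ(L_z)² = 10 ℏ².
L_z,max = lℏ = 2ℏ.
cos θ_min = 2/√6, so θ_min ≈ 35.26°.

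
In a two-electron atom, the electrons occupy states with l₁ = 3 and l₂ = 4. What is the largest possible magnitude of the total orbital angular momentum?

Angular momentum addition gives L = |l₁ − l₂|, …, l₁ + l₂.
So L can be 1, 2, 3, 4, 5, 6, 7.
The largest magnitude corresponds to L = 7: |L_tot| = ℏ√(7·8) = 2√14 ℏ.

|L_tot|_max = 2√14 ℏ ≈ 7.483ℏ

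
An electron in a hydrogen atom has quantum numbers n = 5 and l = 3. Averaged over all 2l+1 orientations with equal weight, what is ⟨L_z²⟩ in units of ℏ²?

⟨L_z²⟩ = 4 ℏ²

m_l ∈ {-3, -2, -1, 0, 1, 2, 3}.
⟨L_z²⟩ = ℏ²·(Σ m_l²)/(2l+1) = ℏ²·28/7 = 4ℏ².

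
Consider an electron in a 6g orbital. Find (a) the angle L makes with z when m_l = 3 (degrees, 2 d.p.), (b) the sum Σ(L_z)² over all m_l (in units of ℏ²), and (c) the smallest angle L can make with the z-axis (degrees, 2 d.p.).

The 6g subshell has l = 4.
For m_l = 3: cos θ = 3/√20, θ ≈ 47.87°.
Σ m_l² = 60, so Σ(L_z)² = 60 ℏ².
cos θ_min = 4/√20, so θ_min ≈ 26.57°.

θ(m_l=3) ≈ 47.87°; Σ(L_z)² = 60 ℏ²; θ_min ≈ 26.57°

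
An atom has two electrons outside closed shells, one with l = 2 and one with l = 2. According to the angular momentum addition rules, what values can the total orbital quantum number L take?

The total orbital quantum number L ranges from |l₁ − l₂| to l₁ + l₂ in integer steps.
L ∈ {0, 1, 2, 3, 4}.

L = 0, 1, 2, 3, 4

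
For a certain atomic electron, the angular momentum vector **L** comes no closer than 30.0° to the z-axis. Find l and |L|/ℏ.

l = 3, |L| = 2√3 ℏ ≈ 3.464ℏ

At minimum angle, m_l = l, so cos θ = l/√(l(l+1)); cos²θ = l/(l+1) = 0.7500.
Solving: l = 3.
Then |L| = ℏ√(3·4) = 2√3 ℏ.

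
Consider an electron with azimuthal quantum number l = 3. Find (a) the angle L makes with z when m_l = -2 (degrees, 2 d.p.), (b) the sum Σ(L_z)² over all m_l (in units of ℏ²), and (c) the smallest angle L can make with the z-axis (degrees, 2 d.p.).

θ(m_l=-2) ≈ 125.26°; Σ(L_z)² = 28 ℏ²; θ_min ≈ 30.00°

For m_l = -2: cos θ = -2/√12, θ ≈ 125.26°.
Σ m_l² = 28, so Σ(L_z)² = 28 ℏ².
cos θ_min = 3/√12, so θ_min ≈ 30.00°.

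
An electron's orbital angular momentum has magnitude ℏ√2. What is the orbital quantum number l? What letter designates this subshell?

l = 1 (p orbital)

Since |L|² = l(l+1)ℏ², l(l+1) = 2.
Solving: l = 1.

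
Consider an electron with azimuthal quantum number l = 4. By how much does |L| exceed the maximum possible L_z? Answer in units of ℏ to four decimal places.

|L| = 2√5 ℏ ≈ 4.4721ℏ, while L_z,max = lℏ = 4ℏ.
The difference is (2√5 − 4)ℏ ≈ 0.4721ℏ.

|L| − L_z,max ≈ 0.4721ℏ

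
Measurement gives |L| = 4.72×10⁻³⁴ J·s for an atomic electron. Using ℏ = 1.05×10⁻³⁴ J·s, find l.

In units of ℏ, |L| ≈ 4.495.
Set l(l+1) = 20.21; the integer solution is l = 4.

l = 4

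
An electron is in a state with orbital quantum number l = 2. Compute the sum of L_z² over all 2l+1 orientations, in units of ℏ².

m_l runs from −2 to 2, i.e. {-2, -1, 0, 1, 2}.
Σ m_l² = l(l+1)(2l+1)/3 = 2·3·5/3 = 10.

Σ(L_z)² = 10 ℏ²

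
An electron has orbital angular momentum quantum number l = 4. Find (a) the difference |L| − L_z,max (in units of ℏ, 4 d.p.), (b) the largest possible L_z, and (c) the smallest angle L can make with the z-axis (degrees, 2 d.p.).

|L| − L_z,max = (2√5 − 4)ℏ ≈ 0.4721ℏ.
L_z,max = lℏ = 4ℏ.
cos θ_min = 4/√20, so θ_min ≈ 26.57°.

|L|−L_z,max ≈ 0.4721ℏ; L_z,max = 4ℏ; θ_min ≈ 26.57°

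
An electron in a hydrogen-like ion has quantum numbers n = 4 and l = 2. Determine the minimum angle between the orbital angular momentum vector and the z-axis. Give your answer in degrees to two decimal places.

θ_min ≈ 35.26°

|L| = ℏ√(l(l+1)) = √6 ℏ.
The smallest angle corresponds to the largest L_z, i.e. m_l = l = 2, giving L_z = 2ℏ.
cos θ_min = 2/√6, so θ_min ≈ 35.26°.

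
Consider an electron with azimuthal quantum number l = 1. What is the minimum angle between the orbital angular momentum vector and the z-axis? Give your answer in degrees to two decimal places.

θ_min ≈ 45.00°

|L| = √(l(l+1)) ℏ = √2 ℏ.
The smallest angle corresponds to the largest L_z, i.e. m_l = l = 1, giving L_z = 1ℏ.
cos θ_min = 1/√2, so θ_min ≈ 45.00°.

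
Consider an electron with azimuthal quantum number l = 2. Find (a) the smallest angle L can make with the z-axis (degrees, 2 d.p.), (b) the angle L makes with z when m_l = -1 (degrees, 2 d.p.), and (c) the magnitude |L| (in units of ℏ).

θ_min ≈ 35.26°; θ(m_l=-1) ≈ 114.09°; |L| = √6 ℏ ≈ 2.449ℏ

cos θ_min = 2/√6, so θ_min ≈ 35.26°.
For m_l = -1: cos θ = -1/√6, θ ≈ 114.09°.
|L| = ℏ√(2·3) = √6 ℏ ≈ 2.449ℏ.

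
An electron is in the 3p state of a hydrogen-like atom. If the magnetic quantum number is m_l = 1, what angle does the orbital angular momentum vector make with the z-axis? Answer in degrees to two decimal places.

θ ≈ 45.00°

3p means n = 3, l = 1.
|L| = √(l(l+1)) ℏ = √2 ℏ.
L_z = m_l ℏ = 1ℏ.
cos θ = L_z/|L| = 1/√2, so θ ≈ 45.00°.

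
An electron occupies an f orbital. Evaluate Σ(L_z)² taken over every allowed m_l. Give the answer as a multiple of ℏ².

F corresponds to l = 3.
The allowed m_l values are -3, -2, -1, 0, 1, 2, 3.
Σ m_l² = 2·(1 + 4 + 9) = 28.

Σ(L_z)² = 28 ℏ²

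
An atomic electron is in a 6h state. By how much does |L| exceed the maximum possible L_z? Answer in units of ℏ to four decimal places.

The 6h subshell has l = 5.
|L| = √30 ℏ ≈ 5.4772ℏ, while L_z,max = lℏ = 5ℏ.
The difference is (√30 − 5)ℏ ≈ 0.4772ℏ.

|L| − L_z,max ≈ 0.4772ℏ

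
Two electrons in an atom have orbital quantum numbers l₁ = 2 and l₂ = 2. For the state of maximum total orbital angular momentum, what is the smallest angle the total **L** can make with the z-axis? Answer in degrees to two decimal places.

The total orbital quantum number L ranges from |l₁ − l₂| to l₁ + l₂ in integer steps.
Allowed values: L = 0, 1, 2, 3, 4.
The maximum is L = 4, with |L_tot| = ℏ√(4·5) = 2√5 ℏ.
The minimum angle with z is arccos(4/√20) ≈ 26.57°.

θ_min ≈ 26.57°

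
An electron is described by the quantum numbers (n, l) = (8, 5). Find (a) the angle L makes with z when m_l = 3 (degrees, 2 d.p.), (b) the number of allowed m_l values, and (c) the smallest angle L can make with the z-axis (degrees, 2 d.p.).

For m_l = 3: cos θ = 3/√30, θ ≈ 56.79°.
There are 2l+1 = 11 values of m_l.
cos θ_min = 5/√30, so θ_min ≈ 24.09°.

θ(m_l=3) ≈ 56.79°; 11 values; θ_min ≈ 24.09°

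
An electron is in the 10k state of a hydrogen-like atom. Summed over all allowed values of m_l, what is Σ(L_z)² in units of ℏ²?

Σ(L_z)² = 280 ℏ²

10k means n = 10, l = 7.
The allowed m_l values are -7, -6, -5, -4, -3, -2, -1, 0, 1, 2, 3, 4, 5, 6, 7.
Σ m_l² = 2·(1 + 4 + 9 + 16 + 25 + 36 + 49) = 280.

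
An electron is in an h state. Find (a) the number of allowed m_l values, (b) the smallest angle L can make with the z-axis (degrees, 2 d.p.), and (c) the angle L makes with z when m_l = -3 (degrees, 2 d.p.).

The letter h corresponds to l = 5.
There are 2l+1 = 11 values of m_l.
cos θ_min = 5/√30, so θ_min ≈ 24.09°.
For m_l = -3: cos θ = -3/√30, θ ≈ 123.21°.

11 values; θ_min ≈ 24.09°; θ(m_l=-3) ≈ 123.21°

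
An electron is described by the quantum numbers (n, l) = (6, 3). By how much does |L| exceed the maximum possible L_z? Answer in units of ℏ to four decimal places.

|L| − L_z,max ≈ 0.4641ℏ

|L| = 2√3 ℏ ≈ 3.4641ℏ, while L_z,max = lℏ = 3ℏ.
The difference is (2√3 − 3)ℏ ≈ 0.4641ℏ.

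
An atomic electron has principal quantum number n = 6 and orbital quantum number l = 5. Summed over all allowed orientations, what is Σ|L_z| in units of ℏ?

m_l ∈ {-5, -4, -3, -2, -1, 0, 1, 2, 3, 4, 5}.
Σ|m_l| = 2(1+2+…+5) = 30.

Σ|L_z| = 30 ℏ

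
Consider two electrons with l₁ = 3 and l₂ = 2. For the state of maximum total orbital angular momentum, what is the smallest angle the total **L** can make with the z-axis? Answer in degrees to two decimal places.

θ_min ≈ 24.09°

Angular momentum addition gives L = |l₁ − l₂|, …, l₁ + l₂.
Allowed values: L = 1, 2, 3, 4, 5.
The maximum is L = 5, with |L_tot| = ℏ√(5·6) = √30 ℏ.
The minimum angle with z is arccos(5/√30) ≈ 24.09°.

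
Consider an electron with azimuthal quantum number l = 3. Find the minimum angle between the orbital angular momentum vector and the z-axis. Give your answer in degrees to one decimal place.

|L| = ℏ√(l(l+1)) = 2√3 ℏ.
The smallest angle corresponds to the largest L_z, i.e. m_l = l = 3, giving L_z = 3ℏ.
cos θ_min = 3/√12, so θ_min ≈ 30.0°.

θ_min ≈ 30.0°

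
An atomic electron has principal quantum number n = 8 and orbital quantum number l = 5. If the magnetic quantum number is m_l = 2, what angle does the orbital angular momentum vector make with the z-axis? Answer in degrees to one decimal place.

θ ≈ 68.6°

|L|² = l(l+1)ℏ² = 30ℏ², so |L| = √30 ℏ.
L_z = m_l ℏ = 2ℏ.
cos θ = L_z/|L| = 2/√30, so θ ≈ 68.6°.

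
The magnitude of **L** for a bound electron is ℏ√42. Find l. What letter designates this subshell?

l = 6 (i orbital)

|L| = ℏ√(l(l+1)), so l(l+1) = 42.
The positive root is l = 6.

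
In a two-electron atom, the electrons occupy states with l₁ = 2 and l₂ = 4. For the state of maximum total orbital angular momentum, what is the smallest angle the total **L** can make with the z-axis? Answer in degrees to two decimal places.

θ_min ≈ 22.21°

By the triangle rule, |l₁ − l₂| ≤ L ≤ l₁ + l₂.
Allowed values: L = 2, 3, 4, 5, 6.
The maximum is L = 6, with |L_tot| = ℏ√(6·7) = √42 ℏ.
The minimum angle with z is arccos(6/√42) ≈ 22.21°.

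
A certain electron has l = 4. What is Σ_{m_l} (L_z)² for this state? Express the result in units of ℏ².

m_l runs from −4 to 4, i.e. {-4, -3, -2, -1, 0, 1, 2, 3, 4}.
Σ m_l² = 2·(1 + 4 + 9 + 16) = 60.

Σ(L_z)² = 60 ℏ²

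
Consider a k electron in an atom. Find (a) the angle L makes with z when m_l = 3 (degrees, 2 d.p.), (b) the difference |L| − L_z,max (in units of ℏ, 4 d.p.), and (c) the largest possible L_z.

θ(m_l=3) ≈ 66.37°; |L|−L_z,max ≈ 0.4833ℏ; L_z,max = 7ℏ

A k state has l = 7.
For m_l = 3: cos θ = 3/√56, θ ≈ 66.37°.
|L| − L_z,max = (2√14 − 7)ℏ ≈ 0.4833ℏ.
L_z,max = lℏ = 7ℏ.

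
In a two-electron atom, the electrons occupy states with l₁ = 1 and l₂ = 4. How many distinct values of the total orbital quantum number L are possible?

3

Angular momentum addition gives L = |l₁ − l₂|, …, l₁ + l₂.
So L can be 3, 4, 5.
That is 3 values.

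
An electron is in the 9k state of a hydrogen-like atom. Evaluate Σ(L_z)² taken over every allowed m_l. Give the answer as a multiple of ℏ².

Σ(L_z)² = 280 ℏ²

For 9k, l = 7.
m_l runs from −7 to 7, i.e. {-7, -6, -5, -4, -3, -2, -1, 0, 1, 2, 3, 4, 5, 6, 7}.
Σ m_l² = 2·(1 + 4 + 9 + 16 + 25 + 36 + 49) = 280.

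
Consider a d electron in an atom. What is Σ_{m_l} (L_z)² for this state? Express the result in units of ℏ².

The letter d corresponds to l = 2.
m_l runs from −2 to 2, i.e. {-2, -1, 0, 1, 2}.
Summing m² from −2 to 2: Σ m_l² = 10.

Σ(L_z)² = 10 ℏ²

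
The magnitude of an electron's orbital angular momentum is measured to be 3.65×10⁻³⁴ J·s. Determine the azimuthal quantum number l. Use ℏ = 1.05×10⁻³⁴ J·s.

l = 3

Dividing by ℏ: |L|/ℏ ≈ 3.476.
Set l(l+1) = 12.08; the integer solution is l = 3.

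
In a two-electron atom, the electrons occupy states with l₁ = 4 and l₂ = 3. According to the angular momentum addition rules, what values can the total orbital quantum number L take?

L = 1, 2, 3, 4, 5, 6, 7

The total orbital quantum number L ranges from |l₁ − l₂| to l₁ + l₂ in integer steps.
So L can be 1, 2, 3, 4, 5, 6, 7.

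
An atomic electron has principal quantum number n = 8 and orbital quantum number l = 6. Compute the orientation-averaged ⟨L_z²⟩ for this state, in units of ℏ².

The allowed m_l values are -6, -5, -4, -3, -2, -1, 0, 1, 2, 3, 4, 5, 6.
Average of L_z² over 13 states: 182/13 ℏ² = 14 ℏ².

⟨L_z²⟩ = 14 ℏ²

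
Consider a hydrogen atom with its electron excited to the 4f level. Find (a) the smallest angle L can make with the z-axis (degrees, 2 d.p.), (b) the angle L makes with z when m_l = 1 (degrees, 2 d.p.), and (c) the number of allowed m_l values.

θ_min ≈ 30.00°; θ(m_l=1) ≈ 73.22°; 7 values

The 4f level has l = 3.
cos θ_min = 3/√12, so θ_min ≈ 30.00°.
For m_l = 1: cos θ = 1/√12, θ ≈ 73.22°.
There are 2l+1 = 7 values of m_l.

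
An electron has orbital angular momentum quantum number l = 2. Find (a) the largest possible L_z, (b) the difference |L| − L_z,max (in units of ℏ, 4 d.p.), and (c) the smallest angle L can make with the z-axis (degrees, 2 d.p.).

L_z,max = lℏ = 2ℏ.
|L| − L_z,max = (√6 − 2)ℏ ≈ 0.4495ℏ.
cos θ_min = 2/√6, so θ_min ≈ 35.26°.

L_z,max = 2ℏ; |L|−L_z,max ≈ 0.4495ℏ; θ_min ≈ 35.26°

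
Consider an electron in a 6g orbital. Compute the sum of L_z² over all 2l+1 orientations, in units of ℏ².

Σ(L_z)² = 60 ℏ²

6g means n = 6, l = 4.
m_l ∈ {-4, -3, -2, -1, 0, 1, 2, 3, 4}.
Σ m_l² = l(l+1)(2l+1)/3 = 4·5·9/3 = 60.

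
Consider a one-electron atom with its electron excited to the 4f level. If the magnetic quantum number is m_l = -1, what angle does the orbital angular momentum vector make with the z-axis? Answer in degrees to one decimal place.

θ ≈ 106.8°

The 4f level has l = 3.
|L| = √(l(l+1)) ℏ = 2√3 ℏ.
L_z = m_l ℏ = −1ℏ.
cos θ = L_z/|L| = -1/√12, so θ ≈ 106.8°.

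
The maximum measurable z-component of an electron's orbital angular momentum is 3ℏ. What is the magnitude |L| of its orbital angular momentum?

|L| = 2√3 ℏ ≈ 3.464ℏ

Since max m_l = l, l = 3.
Then |L| = ℏ√(3·4) = 2√3 ℏ.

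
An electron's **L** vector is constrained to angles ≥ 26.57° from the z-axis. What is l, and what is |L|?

l = 4, |L| = 2√5 ℏ ≈ 4.472ℏ

cos θ_min = l/√(l(l+1)) = √(l/(l+1)), so l/(l+1) = cos²(26.57°) = 0.7999.
l = cos²θ/sin²θ ≈ 4.
Then |L| = ℏ√(4·5) = 2√5 ℏ.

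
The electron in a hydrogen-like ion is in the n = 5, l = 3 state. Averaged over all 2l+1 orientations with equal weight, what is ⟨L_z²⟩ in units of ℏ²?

The allowed m_l values are -3, -2, -1, 0, 1, 2, 3.
Average of L_z² over 7 states: 28/7 ℏ² = 4 ℏ².

⟨L_z²⟩ = 4 ℏ²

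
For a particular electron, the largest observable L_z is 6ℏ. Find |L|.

|L| = √42 ℏ ≈ 6.481ℏ

The maximum L_z equals lℏ, giving l = 6.
|L| = ℏ√(l(l+1)) = √42 ℏ.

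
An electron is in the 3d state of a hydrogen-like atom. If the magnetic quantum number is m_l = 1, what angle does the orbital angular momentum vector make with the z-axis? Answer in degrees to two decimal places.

θ ≈ 65.91°

The 3d subshell has l = 2.
|L| = √(l(l+1)) ℏ = √6 ℏ.
L_z = m_l ℏ = 1ℏ.
cos θ = L_z/|L| = 1/√6, so θ ≈ 65.91°.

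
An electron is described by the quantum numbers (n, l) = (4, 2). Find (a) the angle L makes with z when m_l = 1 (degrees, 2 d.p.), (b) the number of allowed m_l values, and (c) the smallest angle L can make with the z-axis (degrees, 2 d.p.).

For m_l = 1: cos θ = 1/√6, θ ≈ 65.91°.
There are 2l+1 = 5 values of m_l.
cos θ_min = 2/√6, so θ_min ≈ 35.26°.

θ(m_l=1) ≈ 65.91°; 5 values; θ_min ≈ 35.26°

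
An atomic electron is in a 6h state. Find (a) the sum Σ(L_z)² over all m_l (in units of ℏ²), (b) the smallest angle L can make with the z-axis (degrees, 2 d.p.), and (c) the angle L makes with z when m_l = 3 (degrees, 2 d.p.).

6h means n = 6, l = 5.
Σ m_l² = 110, so Σ(L_z)² = 110 ℏ².
cos θ_min = 5/√30, so θ_min ≈ 24.09°.
For m_l = 3: cos θ = 3/√30, θ ≈ 56.79°.

Σ(L_z)² = 110 ℏ²; θ_min ≈ 24.09°; θ(m_l=3) ≈ 56.79°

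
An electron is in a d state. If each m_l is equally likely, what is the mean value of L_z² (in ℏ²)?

The letter d corresponds to l = 2.
m_l runs from −2 to 2, i.e. {-2, -1, 0, 1, 2}.
Average of L_z² over 5 states: 10/5 ℏ² = 2 ℏ².

⟨L_z²⟩ = 2 ℏ²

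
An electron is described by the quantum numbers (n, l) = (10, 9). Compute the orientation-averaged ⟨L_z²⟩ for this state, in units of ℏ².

m_l ∈ {-9, -8, -7, -6, -5, -4, -3, -2, -1, 0, 1, 2, 3, 4, 5, 6, 7, 8, 9}.
⟨L_z²⟩ = ℏ²·(Σ m_l²)/(2l+1) = ℏ²·570/19 = 30ℏ².

⟨L_z²⟩ = 30 ℏ²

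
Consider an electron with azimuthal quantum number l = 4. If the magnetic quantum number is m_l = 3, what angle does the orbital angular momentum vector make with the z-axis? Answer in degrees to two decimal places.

|L| = ℏ√(l(l+1)) = 2√5 ℏ.
L_z = m_l ℏ = 3ℏ.
cos θ = L_z/|L| = 3/√20, so θ ≈ 47.87°.

θ ≈ 47.87°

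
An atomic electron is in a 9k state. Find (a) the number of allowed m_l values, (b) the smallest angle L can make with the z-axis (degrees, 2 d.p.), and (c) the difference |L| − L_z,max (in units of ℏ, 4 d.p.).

For 9k, l = 7.
There are 2l+1 = 15 values of m_l.
cos θ_min = 7/√56, so θ_min ≈ 20.70°.
|L| − L_z,max = (2√14 − 7)ℏ ≈ 0.4833ℏ.

15 values; θ_min ≈ 20.70°; |L|−L_z,max ≈ 0.4833ℏ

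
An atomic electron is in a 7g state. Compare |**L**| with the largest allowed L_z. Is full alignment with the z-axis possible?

The 7g subshell has l = 4.
|L| = 2√5 ℏ ≈ 4.4721ℏ, while L_z,max = lℏ = 4ℏ.
Since |L| > L_z,max, the vector can never point exactly along z; the closest it comes is θ_min = arccos(4/√20) ≈ 26.6°.

No: L_z,max = 4ℏ < |L| = 2√5 ℏ ≈ 4.472ℏ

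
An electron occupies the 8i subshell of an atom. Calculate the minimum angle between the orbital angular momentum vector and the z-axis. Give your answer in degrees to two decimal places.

8i means n = 8, l = 6.
|L| = √(l(l+1)) ℏ = √42 ℏ.
The smallest angle corresponds to the largest L_z, i.e. m_l = l = 6, giving L_z = 6ℏ.
cos θ_min = 6/√42, so θ_min ≈ 22.21°.

θ_min ≈ 22.21°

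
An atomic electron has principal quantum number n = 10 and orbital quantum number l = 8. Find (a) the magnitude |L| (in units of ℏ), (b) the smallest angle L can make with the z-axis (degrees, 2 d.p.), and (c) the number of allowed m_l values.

|L| = ℏ√(8·9) = 6√2 ℏ ≈ 8.485ℏ.
cos θ_min = 8/√72, so θ_min ≈ 19.47°.
There are 2l+1 = 17 values of m_l.

|L| = 6√2 ℏ ≈ 8.485ℏ; θ_min ≈ 19.47°; 17 values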